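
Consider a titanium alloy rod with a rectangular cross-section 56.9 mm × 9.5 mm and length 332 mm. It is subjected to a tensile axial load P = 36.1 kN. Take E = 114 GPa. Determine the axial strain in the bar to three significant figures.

A = 540.5 mm².
σ = N/A = 66.78 MPa; ε = σ/E = 66.78/114000 = 5.858e-04.

5.86e-04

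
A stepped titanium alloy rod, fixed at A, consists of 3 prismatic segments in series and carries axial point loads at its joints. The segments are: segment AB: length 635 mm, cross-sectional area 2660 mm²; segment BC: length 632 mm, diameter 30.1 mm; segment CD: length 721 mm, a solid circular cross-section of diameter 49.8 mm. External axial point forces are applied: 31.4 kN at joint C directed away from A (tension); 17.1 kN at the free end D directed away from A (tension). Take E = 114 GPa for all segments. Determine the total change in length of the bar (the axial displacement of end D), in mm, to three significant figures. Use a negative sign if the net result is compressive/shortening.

Internal axial forces (sectioning from the free end, tension +): N_CD = 17.1 kN, N_BC = 48.5 kN, N_AB = 48.5 kN.
A_BC = 711.6 mm².
A_CD = 1948 mm².
δ_AB = 48500·635/(2660·114000) = 0.1016 mm
δ_BC = 48500·632/(711.6·114000) = 0.3779 mm
δ_CD = 17100·721/(1948·114000) = 0.05552 mm
δ = Σδ_i = 0.5349 mm.

0.535 mm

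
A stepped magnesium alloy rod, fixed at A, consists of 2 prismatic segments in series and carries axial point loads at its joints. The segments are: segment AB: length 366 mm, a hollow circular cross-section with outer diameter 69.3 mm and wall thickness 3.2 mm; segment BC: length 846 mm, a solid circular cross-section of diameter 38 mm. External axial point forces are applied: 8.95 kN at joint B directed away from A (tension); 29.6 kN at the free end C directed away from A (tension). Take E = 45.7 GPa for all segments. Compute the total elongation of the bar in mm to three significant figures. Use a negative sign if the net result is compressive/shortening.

0.948 mm

Internal axial forces (sectioning from the free end, tension +): N_BC = 29.6 kN, N_AB = 38.55 kN.
A_AB = 664.5 mm².
A_BC = 1134 mm².
δ_AB = 38550·366/(664.5·45700) = 0.4646 mm
δ_BC = 29600·846/(1134·45700) = 0.4832 mm
δ = Σδ_i = 0.9478 mm.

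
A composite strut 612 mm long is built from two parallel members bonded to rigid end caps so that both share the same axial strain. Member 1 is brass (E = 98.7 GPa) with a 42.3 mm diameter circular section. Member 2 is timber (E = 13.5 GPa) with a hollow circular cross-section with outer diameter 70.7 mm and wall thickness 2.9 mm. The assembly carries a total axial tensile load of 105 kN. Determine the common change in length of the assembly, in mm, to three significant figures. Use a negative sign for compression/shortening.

0.437 mm

A_1 = 1405 mm².
A_2 = 617.7 mm².
Equal strain + equilibrium ⇒ each member carries load in proportion to AE: A₁E₁ = 138700000 N, A₂E₂ = 8339000 N, ΣAE = 147000000 N.
δ = PL/ΣAE = 105000·612/147000000 = 0.437 mm.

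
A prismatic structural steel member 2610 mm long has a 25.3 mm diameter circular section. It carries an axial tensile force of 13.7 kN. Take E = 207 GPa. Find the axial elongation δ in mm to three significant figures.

A = 502.7 mm².
δ_mech = NL/(AE) = 13700·2610/(502.7·207000) = 0.3436 mm.

0.344 mm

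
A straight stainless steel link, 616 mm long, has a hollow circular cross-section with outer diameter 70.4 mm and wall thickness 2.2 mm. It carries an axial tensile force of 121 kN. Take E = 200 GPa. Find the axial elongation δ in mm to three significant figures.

A = 471.4 mm².
δ_mech = NL/(AE) = 121000·616/(471.4·200000) = 0.7906 mm.

0.791 mm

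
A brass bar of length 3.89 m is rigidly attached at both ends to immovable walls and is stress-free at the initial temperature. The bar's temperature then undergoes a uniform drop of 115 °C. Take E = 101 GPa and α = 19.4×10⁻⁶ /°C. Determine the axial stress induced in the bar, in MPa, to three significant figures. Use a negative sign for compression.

225 MPa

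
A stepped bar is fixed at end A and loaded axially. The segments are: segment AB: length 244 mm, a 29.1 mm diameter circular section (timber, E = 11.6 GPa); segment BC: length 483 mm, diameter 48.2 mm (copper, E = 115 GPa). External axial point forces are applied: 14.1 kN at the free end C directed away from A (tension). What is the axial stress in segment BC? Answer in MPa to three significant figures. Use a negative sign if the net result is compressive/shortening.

Internal axial forces (sectioning from the free end, tension +): N_BC = 14.1 kN, N_AB = 14.1 kN.
A_BC = 1825 mm².
σ_BC = N_BC/A_BC = 14100/1825 = 7.727 MPa.

7.73 MPa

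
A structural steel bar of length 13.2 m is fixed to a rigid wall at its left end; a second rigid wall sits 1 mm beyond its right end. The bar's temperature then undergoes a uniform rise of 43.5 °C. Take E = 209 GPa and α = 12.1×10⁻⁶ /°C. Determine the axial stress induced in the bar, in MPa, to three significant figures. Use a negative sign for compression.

-94.2 MPa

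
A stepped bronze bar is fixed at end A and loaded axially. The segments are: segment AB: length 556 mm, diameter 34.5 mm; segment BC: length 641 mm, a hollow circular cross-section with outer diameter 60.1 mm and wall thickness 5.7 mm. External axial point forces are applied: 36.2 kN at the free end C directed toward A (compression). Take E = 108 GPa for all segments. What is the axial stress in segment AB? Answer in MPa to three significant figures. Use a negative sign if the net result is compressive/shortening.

Internal axial forces (sectioning from the free end, tension +): N_BC = -36.2 kN, N_AB = -36.2 kN.
A_AB = 934.8 mm².
σ_AB = N_AB/A_AB = -36200/934.8 = -38.72 MPa.

-38.7 MPa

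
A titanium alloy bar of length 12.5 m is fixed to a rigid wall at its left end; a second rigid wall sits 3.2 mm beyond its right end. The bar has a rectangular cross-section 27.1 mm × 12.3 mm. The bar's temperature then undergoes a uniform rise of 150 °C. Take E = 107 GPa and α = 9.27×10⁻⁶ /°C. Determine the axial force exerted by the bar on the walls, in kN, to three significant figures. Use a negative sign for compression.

-40.5 kN

Free thermal expansion αLΔT = 9.27e-6 · 12500 · 150 = 17.38 mm.
The walls engage after the gap closes; constrained expansion = 17.38 − 3.2 = 14.18 mm.
The walls impose strain ε = −(14.18)/12500 = -1.1345e-03; σ = Eε = 107000 · -1.1345e-03 = -121.4 MPa.
Wall reaction R = σ·A = -121.4·333.3 = -40460 N = -40.46 kN.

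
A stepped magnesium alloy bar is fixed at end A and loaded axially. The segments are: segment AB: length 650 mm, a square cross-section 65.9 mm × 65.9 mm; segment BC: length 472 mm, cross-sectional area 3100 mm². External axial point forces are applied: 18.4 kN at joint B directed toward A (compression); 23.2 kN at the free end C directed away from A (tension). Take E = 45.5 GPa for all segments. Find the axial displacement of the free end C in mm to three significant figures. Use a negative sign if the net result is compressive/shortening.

0.0934 mm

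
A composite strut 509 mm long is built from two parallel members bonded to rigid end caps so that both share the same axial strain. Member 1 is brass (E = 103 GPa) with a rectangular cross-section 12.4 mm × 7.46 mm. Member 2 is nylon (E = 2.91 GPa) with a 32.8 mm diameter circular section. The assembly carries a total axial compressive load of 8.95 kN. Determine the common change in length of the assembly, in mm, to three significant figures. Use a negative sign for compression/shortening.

-0.380 mm

A_1 = 92.5 mm².
A_2 = 845 mm².
Equal strain + equilibrium ⇒ each member carries load in proportion to AE: A₁E₁ = 9528000 N, A₂E₂ = 2459000 N, ΣAE = 11990000 N.
δ = PL/ΣAE = -8950·509/11990000 = -0.38 mm.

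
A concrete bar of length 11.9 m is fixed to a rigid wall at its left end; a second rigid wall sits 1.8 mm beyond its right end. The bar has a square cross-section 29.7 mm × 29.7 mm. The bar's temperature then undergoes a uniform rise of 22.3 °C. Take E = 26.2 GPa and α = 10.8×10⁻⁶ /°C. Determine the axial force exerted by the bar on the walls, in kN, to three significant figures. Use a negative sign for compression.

-2.07 kN

Free thermal expansion αLΔT = 10.8e-6 · 11900 · 22.3 = 2.866 mm.
The walls engage after the gap closes; constrained expansion = 2.866 − 1.8 = 1.066 mm.
The walls impose strain ε = −(1.066)/11900 = -8.9579e-05; σ = Eε = 26200 · -8.9579e-05 = -2.347 MPa.
Wall reaction R = σ·A = -2.347·882.1 = -2070 N = -2.07 kN.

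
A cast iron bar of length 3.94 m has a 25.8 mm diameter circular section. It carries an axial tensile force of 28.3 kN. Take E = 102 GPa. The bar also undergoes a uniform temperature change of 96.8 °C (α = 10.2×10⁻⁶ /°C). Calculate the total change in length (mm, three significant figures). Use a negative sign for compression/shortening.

A = 522.8 mm².
δ_mech = NL/(AE) = 28300·3940/(522.8·102000) = 2.091 mm.
δ_thermal = αLΔT = 10.2e-6·3940·96.8 = 3.89 mm.
δ = δ_mech + δ_thermal = 5.981 mm.

5.98 mm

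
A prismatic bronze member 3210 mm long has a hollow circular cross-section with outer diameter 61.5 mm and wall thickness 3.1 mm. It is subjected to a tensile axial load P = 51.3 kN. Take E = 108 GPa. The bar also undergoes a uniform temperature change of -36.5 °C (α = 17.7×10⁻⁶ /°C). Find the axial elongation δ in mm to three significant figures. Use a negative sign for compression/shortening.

A = 568.8 mm².
δ_mech = NL/(AE) = 51300·3210/(568.8·108000) = 2.681 mm.
δ_thermal = αLΔT = 17.7e-6·3210·-36.5 = -2.074 mm.
δ = δ_mech + δ_thermal = 0.607 mm.

0.607 mm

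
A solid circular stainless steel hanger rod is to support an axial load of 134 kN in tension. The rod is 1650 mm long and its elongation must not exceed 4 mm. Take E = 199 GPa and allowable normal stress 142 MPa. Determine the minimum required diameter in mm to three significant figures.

34.7 mm

Required area A ≥ P/σ_allow = 134000/142 = 943.7 mm².
For a solid circular section, d ≥ √(4A/π) = 34.66 mm.
Elongation limit: A ≥ PL/(Eδ_allow) = 134000·1650/(199000·4) = 277.8 mm² ⇒ d ≥ 18.81 mm.
The stress limit governs.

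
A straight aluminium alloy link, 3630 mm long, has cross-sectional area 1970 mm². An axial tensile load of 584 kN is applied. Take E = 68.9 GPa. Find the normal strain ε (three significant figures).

0.00430

σ = N/A = 296.4 MPa; ε = σ/E = 296.4/68900 = 4.303e-03.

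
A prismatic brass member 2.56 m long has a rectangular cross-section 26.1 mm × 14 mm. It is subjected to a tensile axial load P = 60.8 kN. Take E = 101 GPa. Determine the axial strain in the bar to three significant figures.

A = 365.4 mm².
σ = N/A = 166.4 MPa; ε = σ/E = 166.4/101000 = 1.647e-03.

0.00165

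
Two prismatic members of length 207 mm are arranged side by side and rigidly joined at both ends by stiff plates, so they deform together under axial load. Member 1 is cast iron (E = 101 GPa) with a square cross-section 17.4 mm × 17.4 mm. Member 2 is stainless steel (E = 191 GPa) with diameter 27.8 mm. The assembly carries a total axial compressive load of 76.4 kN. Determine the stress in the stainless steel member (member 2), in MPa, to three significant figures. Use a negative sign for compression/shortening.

A_1 = 302.8 mm².
A_2 = 607 mm².
Equal strain + equilibrium ⇒ each member carries load in proportion to AE: A₁E₁ = 30580000 N, A₂E₂ = 115900000 N, ΣAE = 146500000 N.
σ₂ = P·E₂/ΣAE = -76400·191000/146500000 = -99.6 MPa.

-99.6 MPa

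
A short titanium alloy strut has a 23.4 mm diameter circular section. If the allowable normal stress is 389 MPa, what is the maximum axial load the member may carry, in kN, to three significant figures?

167 kN

A = 430.1 mm².
P_max = σ_allow · A = 389 · 430.1 = 167300 N = 167.3 kN.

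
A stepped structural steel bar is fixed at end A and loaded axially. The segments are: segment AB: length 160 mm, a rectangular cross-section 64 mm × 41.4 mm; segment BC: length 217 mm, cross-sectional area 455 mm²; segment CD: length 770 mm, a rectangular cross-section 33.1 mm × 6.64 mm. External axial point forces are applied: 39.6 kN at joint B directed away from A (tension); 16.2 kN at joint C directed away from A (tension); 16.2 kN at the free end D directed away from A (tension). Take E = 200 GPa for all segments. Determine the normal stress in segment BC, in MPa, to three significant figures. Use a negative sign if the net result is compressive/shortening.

Internal axial forces (sectioning from the free end, tension +): N_CD = 16.2 kN, N_BC = 32.4 kN, N_AB = 72 kN.
σ_BC = N_BC/A_BC = 32400/455 = 71.21 MPa.

71.2 MPa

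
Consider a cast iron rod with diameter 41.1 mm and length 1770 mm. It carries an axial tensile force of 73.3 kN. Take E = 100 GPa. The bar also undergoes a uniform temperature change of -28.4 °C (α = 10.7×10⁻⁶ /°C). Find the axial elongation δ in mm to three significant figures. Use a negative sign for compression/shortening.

0.440 mm

A = 1327 mm².
δ_mech = NL/(AE) = 73300·1770/(1327·100000) = 0.9779 mm.
δ_thermal = αLΔT = 10.7e-6·1770·-28.4 = -0.5379 mm.
δ = δ_mech + δ_thermal = 0.4401 mm.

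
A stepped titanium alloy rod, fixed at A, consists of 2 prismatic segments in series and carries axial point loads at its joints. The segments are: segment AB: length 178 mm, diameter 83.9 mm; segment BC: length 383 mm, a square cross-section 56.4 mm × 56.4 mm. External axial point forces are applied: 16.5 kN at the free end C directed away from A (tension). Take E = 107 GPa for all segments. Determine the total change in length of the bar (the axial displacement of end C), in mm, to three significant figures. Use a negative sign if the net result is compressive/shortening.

0.0235 mm

Internal axial forces (sectioning from the free end, tension +): N_BC = 16.5 kN, N_AB = 16.5 kN.
A_AB = 5529 mm².
A_BC = 3181 mm².
δ_AB = 16500·178/(5529·107000) = 0.004965 mm
δ_BC = 16500·383/(3181·107000) = 0.01857 mm
δ = Σδ_i = 0.02353 mm.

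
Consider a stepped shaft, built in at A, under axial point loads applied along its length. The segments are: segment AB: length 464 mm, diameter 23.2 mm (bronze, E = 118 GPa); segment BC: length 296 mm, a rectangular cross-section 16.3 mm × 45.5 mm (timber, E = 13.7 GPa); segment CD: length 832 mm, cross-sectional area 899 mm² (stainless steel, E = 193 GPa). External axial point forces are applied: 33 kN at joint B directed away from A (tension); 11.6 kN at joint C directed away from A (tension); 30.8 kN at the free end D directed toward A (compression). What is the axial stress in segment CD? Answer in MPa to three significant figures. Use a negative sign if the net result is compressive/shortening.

-34.3 MPa

Internal axial forces (sectioning from the free end, tension +): N_CD = -30.8 kN, N_BC = -19.2 kN, N_AB = 13.8 kN.
σ_CD = N_CD/A_CD = -30800/899 = -34.26 MPa.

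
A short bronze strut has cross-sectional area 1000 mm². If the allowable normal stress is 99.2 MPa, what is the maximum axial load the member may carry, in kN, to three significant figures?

P_max = σ_allow · A = 99.2 · 1000 = 99200 N = 99.2 kN.

99.2 kN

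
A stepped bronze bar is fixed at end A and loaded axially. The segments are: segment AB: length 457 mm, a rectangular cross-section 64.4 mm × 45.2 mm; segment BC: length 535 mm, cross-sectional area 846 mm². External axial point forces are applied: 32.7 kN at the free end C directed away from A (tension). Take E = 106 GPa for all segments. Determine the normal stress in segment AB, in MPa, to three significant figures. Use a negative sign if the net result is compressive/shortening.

11.2 MPa

Internal axial forces (sectioning from the free end, tension +): N_BC = 32.7 kN, N_AB = 32.7 kN.
A_AB = 2911 mm².
σ_AB = N_AB/A_AB = 32700/2911 = 11.23 MPa.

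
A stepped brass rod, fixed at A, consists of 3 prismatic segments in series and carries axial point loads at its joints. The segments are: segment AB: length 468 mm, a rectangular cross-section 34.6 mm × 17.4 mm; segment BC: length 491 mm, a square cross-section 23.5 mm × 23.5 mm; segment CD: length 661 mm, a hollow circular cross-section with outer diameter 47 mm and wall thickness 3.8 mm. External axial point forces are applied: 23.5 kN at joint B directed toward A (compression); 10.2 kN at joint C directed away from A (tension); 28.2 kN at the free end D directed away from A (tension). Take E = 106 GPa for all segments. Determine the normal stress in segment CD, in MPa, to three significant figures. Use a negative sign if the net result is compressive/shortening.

Internal axial forces (sectioning from the free end, tension +): N_CD = 28.2 kN, N_BC = 38.4 kN, N_AB = 14.9 kN.
A_CD = 515.7 mm².
σ_CD = N_CD/A_CD = 28200/515.7 = 54.68 MPa.

54.7 MPa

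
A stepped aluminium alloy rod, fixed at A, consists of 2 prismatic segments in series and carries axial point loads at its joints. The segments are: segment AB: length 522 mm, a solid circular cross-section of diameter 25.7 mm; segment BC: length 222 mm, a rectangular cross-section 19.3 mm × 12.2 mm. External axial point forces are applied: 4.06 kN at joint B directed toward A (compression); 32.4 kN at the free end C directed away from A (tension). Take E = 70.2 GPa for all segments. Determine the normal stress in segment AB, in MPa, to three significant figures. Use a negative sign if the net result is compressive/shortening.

54.6 MPa

Internal axial forces (sectioning from the free end, tension +): N_BC = 32.4 kN, N_AB = 28.34 kN.
A_AB = 518.7 mm².
σ_AB = N_AB/A_AB = 28340/518.7 = 54.63 MPa.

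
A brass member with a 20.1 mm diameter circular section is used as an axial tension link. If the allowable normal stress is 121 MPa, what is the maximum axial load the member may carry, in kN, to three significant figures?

A = 317.3 mm².
P_max = σ_allow · A = 121 · 317.3 = 38390 N = 38.39 kN.

38.4 kN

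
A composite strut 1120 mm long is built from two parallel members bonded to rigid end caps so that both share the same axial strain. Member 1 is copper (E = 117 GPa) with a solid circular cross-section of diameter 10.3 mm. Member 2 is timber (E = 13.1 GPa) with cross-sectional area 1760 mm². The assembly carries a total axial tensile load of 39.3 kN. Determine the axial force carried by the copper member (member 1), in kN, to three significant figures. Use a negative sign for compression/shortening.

A_1 = 83.32 mm².
Equal strain + equilibrium ⇒ each member carries load in proportion to AE: A₁E₁ = 9749000 N, A₂E₂ = 23060000 N, ΣAE = 32800000 N.
F₁ = P·A₁E₁/ΣAE = 39300·9749000/32800000 = 11680 N.

11.7 kN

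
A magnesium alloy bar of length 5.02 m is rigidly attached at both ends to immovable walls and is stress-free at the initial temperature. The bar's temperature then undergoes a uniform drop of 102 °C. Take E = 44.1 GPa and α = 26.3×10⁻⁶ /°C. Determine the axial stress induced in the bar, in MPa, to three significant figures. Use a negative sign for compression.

118 MPa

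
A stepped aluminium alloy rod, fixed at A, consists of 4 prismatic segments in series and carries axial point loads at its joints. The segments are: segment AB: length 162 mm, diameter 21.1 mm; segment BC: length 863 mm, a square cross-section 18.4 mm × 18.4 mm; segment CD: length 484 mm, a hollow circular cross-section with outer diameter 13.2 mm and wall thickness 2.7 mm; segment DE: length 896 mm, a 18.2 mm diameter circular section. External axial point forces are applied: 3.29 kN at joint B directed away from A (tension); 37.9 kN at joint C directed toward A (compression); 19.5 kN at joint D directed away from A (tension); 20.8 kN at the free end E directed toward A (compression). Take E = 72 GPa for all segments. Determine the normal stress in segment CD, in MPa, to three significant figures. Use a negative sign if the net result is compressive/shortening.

-14.6 MPa

Internal axial forces (sectioning from the free end, tension +): N_DE = -20.8 kN, N_CD = -1.3 kN, N_BC = -39.2 kN, N_AB = -35.91 kN.
A_CD = 89.06 mm².
σ_CD = N_CD/A_CD = -1300/89.06 = -14.6 MPa.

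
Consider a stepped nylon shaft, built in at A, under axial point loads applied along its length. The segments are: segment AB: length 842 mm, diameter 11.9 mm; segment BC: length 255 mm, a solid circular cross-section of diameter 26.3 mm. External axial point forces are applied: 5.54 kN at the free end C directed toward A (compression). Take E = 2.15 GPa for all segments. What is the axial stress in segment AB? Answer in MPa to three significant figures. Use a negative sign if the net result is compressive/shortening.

-49.8 MPa

Internal axial forces (sectioning from the free end, tension +): N_BC = -5.54 kN, N_AB = -5.54 kN.
A_AB = 111.2 mm².
σ_AB = N_AB/A_AB = -5540/111.2 = -49.81 MPa.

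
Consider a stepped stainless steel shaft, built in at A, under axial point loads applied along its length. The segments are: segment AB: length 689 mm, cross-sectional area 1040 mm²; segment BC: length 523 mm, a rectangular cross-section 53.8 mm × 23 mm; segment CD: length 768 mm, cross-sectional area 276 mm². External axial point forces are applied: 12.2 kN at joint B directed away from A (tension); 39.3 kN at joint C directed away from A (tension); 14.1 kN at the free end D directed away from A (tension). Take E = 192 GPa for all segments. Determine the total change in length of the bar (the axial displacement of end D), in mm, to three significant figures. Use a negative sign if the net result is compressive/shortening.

0.548 mm

Internal axial forces (sectioning from the free end, tension +): N_CD = 14.1 kN, N_BC = 53.4 kN, N_AB = 65.6 kN.
A_BC = 1237 mm².
δ_AB = 65600·689/(1040·192000) = 0.2264 mm
δ_BC = 53400·523/(1237·192000) = 0.1176 mm
δ_CD = 14100·768/(276·192000) = 0.2043 mm
δ = Σδ_i = 0.5483 mm.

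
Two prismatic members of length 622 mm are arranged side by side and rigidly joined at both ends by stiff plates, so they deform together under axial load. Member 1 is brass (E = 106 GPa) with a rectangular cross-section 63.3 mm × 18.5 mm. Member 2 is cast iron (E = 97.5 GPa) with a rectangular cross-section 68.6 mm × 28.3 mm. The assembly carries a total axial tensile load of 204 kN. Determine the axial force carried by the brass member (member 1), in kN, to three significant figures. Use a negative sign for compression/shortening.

80.8 kN

A_1 = 1171 mm².
A_2 = 1941 mm².
Equal strain + equilibrium ⇒ each member carries load in proportion to AE: A₁E₁ = 124100000 N, A₂E₂ = 189300000 N, ΣAE = 313400000 N.
F₁ = P·A₁E₁/ΣAE = 204000·124100000/313400000 = 80800 N.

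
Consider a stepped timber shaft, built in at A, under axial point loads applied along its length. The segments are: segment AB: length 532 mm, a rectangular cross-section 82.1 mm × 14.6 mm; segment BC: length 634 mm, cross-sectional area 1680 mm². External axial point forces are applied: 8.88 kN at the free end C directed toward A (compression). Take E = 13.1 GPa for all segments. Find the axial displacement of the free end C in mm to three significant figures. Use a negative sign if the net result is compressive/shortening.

-0.557 mm

Internal axial forces (sectioning from the free end, tension +): N_BC = -8.88 kN, N_AB = -8.88 kN.
A_AB = 1199 mm².
δ_AB = -8880·532/(1199·13100) = -0.3009 mm
δ_BC = -8880·634/(1680·13100) = -0.2558 mm
δ = Σδ_i = -0.5567 mm.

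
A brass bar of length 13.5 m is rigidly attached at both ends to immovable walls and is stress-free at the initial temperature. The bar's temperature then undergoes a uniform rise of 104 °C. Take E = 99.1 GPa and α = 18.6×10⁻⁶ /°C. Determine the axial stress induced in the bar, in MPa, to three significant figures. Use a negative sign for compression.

Free thermal expansion αLΔT = 18.6e-6 · 13500 · 104 = 26.11 mm.
The walls impose strain ε = −(26.11)/13500 = -1.9344e-03; σ = Eε = 99100 · -1.9344e-03 = -191.7 MPa.

-192 MPa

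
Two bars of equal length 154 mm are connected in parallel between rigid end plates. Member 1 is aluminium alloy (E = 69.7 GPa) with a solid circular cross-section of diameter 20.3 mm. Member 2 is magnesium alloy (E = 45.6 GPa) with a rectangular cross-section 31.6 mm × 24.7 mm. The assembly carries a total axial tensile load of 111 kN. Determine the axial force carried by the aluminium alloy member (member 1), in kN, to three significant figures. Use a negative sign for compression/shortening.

43.1 kN

A_1 = 323.7 mm².
A_2 = 780.5 mm².
Equal strain + equilibrium ⇒ each member carries load in proportion to AE: A₁E₁ = 22560000 N, A₂E₂ = 35590000 N, ΣAE = 58150000 N.
F₁ = P·A₁E₁/ΣAE = 111000·22560000/58150000 = 43060 N.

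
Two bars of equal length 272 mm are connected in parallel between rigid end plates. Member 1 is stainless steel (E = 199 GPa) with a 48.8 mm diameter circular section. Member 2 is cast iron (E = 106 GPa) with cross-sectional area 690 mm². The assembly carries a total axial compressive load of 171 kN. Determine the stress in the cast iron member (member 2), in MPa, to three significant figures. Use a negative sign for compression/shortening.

-40.7 MPa

A_1 = 1870 mm².
Equal strain + equilibrium ⇒ each member carries load in proportion to AE: A₁E₁ = 372200000 N, A₂E₂ = 73140000 N, ΣAE = 445300000 N.
σ₂ = P·E₂/ΣAE = -171000·106000/445300000 = -40.7 MPa.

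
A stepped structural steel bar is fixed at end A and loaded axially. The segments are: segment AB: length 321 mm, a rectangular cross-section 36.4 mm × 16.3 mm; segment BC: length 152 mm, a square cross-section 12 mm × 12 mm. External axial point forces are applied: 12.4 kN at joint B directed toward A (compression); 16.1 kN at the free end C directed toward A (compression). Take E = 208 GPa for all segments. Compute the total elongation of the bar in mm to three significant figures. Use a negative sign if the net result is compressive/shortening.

-0.156 mm

Internal axial forces (sectioning from the free end, tension +): N_BC = -16.1 kN, N_AB = -28.5 kN.
A_AB = 593.3 mm².
A_BC = 144 mm².
δ_AB = -28500·321/(593.3·208000) = -0.07413 mm
δ_BC = -16100·152/(144·208000) = -0.0817 mm
δ = Σδ_i = -0.1558 mm.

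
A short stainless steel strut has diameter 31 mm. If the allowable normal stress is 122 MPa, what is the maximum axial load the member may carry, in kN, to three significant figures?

A = 754.8 mm².
P_max = σ_allow · A = 122 · 754.8 = 92080 N = 92.08 kN.

92.1 kN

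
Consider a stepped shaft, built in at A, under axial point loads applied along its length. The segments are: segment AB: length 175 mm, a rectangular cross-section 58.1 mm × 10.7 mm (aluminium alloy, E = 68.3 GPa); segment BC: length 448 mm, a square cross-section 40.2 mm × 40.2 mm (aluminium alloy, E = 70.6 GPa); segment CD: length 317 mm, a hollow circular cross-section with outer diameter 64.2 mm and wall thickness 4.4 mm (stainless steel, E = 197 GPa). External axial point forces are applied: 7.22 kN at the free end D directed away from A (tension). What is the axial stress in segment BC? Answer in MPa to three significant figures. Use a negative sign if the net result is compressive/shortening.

Internal axial forces (sectioning from the free end, tension +): N_CD = 7.22 kN, N_BC = 7.22 kN, N_AB = 7.22 kN.
A_BC = 1616 mm².
σ_BC = N_BC/A_BC = 7220/1616 = 4.468 MPa.

4.47 MPa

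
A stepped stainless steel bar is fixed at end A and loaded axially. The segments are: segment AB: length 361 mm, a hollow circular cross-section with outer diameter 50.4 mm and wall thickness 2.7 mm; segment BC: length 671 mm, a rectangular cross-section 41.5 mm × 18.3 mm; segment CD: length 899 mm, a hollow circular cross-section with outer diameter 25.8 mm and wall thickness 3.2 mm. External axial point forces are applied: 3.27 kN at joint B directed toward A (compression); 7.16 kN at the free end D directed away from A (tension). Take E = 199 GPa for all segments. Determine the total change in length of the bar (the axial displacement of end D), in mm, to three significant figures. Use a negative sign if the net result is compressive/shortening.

Internal axial forces (sectioning from the free end, tension +): N_CD = 7.16 kN, N_BC = 7.16 kN, N_AB = 3.89 kN.
A_AB = 404.6 mm².
A_BC = 759.5 mm².
A_CD = 227.2 mm².
δ_AB = 3890·361/(404.6·199000) = 0.01744 mm
δ_BC = 7160·671/(759.5·199000) = 0.03179 mm
δ_CD = 7160·899/(227.2·199000) = 0.1424 mm
δ = Σδ_i = 0.1916 mm.

0.192 mm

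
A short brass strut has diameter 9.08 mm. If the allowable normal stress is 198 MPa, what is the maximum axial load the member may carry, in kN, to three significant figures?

A = 64.75 mm².
P_max = σ_allow · A = 198 · 64.75 = 12820 N = 12.82 kN.

12.8 kN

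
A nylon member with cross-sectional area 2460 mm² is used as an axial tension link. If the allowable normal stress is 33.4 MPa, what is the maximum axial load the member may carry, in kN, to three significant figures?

P_max = σ_allow · A = 33.4 · 2460 = 82160 N = 82.16 kN.

82.2 kN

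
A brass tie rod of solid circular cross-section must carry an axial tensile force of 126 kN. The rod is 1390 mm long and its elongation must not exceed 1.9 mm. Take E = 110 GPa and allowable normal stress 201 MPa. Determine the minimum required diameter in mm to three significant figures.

32.7 mm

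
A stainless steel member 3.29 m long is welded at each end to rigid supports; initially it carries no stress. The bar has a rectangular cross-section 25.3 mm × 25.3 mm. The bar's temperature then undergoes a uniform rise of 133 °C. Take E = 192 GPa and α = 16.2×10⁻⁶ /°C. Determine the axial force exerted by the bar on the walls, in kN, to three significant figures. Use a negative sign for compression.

-265 kN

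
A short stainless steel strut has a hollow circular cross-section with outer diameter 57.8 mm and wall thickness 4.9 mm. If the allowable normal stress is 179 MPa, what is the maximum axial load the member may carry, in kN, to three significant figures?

146 kN

A = 814.3 mm².
P_max = σ_allow · A = 179 · 814.3 = 145800 N = 145.8 kN.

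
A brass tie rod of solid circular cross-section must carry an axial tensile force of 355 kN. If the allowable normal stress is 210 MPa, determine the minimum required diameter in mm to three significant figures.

Required area A ≥ P/σ_allow = 355000/210 = 1690 mm².
For a solid circular section, d ≥ √(4A/π) = 46.39 mm.

46.4 mm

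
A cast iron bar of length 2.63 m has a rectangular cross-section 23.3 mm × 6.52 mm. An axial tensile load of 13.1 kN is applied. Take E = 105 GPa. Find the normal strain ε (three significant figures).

A = 151.9 mm².
σ = N/A = 86.23 MPa; ε = σ/E = 86.23/105000 = 8.213e-04.

8.21e-04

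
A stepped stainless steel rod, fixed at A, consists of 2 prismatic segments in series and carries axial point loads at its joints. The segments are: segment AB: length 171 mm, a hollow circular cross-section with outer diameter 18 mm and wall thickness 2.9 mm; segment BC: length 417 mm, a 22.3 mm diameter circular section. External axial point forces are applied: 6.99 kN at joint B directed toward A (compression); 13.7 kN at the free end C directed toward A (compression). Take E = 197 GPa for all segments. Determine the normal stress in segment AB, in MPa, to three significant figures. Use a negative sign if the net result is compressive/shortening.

Internal axial forces (sectioning from the free end, tension +): N_BC = -13.7 kN, N_AB = -20.69 kN.
A_AB = 137.6 mm².
σ_AB = N_AB/A_AB = -20690/137.6 = -150.4 MPa.

-150 MPa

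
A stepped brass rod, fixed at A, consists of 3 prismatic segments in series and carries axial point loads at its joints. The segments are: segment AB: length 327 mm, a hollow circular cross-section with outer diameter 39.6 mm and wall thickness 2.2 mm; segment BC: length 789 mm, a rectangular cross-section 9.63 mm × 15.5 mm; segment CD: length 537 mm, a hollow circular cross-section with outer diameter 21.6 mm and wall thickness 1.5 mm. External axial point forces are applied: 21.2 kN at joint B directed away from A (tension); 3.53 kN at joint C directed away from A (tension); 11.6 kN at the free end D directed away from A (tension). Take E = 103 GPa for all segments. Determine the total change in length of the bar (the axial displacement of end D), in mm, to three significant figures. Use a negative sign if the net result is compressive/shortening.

1.86 mm

Internal axial forces (sectioning from the free end, tension +): N_CD = 11.6 kN, N_BC = 15.13 kN, N_AB = 36.33 kN.
A_AB = 258.5 mm².
A_BC = 149.3 mm².
A_CD = 94.72 mm².
δ_AB = 36330·327/(258.5·103000) = 0.4462 mm
δ_BC = 15130·789/(149.3·103000) = 0.7765 mm
δ_CD = 11600·537/(94.72·103000) = 0.6385 mm
δ = Σδ_i = 1.861 mm.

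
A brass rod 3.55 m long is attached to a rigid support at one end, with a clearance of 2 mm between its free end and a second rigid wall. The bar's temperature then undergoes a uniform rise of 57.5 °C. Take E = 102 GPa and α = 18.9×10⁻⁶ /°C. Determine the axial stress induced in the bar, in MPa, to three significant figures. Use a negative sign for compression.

-53.4 MPa

Free thermal expansion αLΔT = 18.9e-6 · 3550 · 57.5 = 3.858 mm.
The walls engage after the gap closes; constrained expansion = 3.858 − 2 = 1.858 mm.
The walls impose strain ε = −(1.858)/3550 = -5.2337e-04; σ = Eε = 102000 · -5.2337e-04 = -53.38 MPa.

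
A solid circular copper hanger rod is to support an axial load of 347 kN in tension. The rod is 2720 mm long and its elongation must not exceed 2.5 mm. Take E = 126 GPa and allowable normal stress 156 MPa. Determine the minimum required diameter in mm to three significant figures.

61.8 mm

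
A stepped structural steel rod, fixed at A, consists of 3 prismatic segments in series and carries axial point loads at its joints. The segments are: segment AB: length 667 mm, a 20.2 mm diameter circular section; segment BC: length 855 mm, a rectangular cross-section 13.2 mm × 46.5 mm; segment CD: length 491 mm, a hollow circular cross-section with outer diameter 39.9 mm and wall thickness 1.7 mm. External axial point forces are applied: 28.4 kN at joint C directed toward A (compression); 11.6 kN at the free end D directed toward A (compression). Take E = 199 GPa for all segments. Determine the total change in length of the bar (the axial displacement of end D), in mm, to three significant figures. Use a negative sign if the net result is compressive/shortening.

-0.839 mm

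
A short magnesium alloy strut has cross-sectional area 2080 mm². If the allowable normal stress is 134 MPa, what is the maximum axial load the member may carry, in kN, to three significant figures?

279 kN

P_max = σ_allow · A = 134 · 2080 = 278700 N = 278.7 kN.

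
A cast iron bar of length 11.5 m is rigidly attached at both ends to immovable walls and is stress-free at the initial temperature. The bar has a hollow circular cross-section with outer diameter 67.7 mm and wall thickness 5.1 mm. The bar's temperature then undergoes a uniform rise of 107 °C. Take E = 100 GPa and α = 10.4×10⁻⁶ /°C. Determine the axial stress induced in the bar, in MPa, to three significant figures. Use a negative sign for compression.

Free thermal expansion αLΔT = 10.4e-6 · 11500 · 107 = 12.8 mm.
The walls impose strain ε = −(12.8)/11500 = -1.1128e-03; σ = Eε = 100000 · -1.1128e-03 = -111.3 MPa.

-111 MPa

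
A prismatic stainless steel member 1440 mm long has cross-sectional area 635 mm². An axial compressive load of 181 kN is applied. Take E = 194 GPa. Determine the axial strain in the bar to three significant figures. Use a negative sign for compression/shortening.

-0.00147

σ = N/A = -285 MPa; ε = σ/E = -285/194000 = -1.469e-03.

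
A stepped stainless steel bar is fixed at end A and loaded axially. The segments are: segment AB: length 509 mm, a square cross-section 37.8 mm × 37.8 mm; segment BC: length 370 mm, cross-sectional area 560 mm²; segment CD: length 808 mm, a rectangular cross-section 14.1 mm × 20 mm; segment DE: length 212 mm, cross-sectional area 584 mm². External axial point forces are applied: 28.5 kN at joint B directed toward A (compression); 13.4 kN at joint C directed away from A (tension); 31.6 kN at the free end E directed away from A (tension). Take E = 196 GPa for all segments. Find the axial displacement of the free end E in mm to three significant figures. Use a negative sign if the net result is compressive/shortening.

0.702 mm

Internal axial forces (sectioning from the free end, tension +): N_DE = 31.6 kN, N_CD = 31.6 kN, N_BC = 45 kN, N_AB = 16.5 kN.
A_AB = 1429 mm².
A_CD = 282 mm².
δ_AB = 16500·509/(1429·196000) = 0.02999 mm
δ_BC = 45000·370/(560·196000) = 0.1517 mm
δ_CD = 31600·808/(282·196000) = 0.4619 mm
δ_DE = 31600·212/(584·196000) = 0.05853 mm
δ = Σδ_i = 0.7022 mm.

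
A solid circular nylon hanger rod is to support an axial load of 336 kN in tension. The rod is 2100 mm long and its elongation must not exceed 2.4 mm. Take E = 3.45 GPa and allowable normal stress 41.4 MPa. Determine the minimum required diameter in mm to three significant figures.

Required area A ≥ P/σ_allow = 336000/41.4 = 8116 mm².
For a solid circular section, d ≥ √(4A/π) = 101.7 mm.
Elongation limit: A ≥ PL/(Eδ_allow) = 336000·2100/(3450·2.4) = 85220 mm² ⇒ d ≥ 329.4 mm.
The elongation limit governs.

329 mm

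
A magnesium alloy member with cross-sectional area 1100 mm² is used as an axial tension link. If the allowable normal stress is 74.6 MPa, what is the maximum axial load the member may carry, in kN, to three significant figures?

82.1 kN

P_max = σ_allow · A = 74.6 · 1100 = 82060 N = 82.06 kN.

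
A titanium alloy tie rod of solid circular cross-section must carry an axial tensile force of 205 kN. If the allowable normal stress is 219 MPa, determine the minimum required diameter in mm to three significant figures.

34.5 mm

Required area A ≥ P/σ_allow = 205000/219 = 936.1 mm².
For a solid circular section, d ≥ √(4A/π) = 34.52 mm.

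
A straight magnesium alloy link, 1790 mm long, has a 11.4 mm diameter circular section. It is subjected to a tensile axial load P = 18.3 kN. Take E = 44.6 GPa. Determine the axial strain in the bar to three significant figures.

0.00402

A = 102.1 mm².
σ = N/A = 179.3 MPa; ε = σ/E = 179.3/44600 = 4.020e-03.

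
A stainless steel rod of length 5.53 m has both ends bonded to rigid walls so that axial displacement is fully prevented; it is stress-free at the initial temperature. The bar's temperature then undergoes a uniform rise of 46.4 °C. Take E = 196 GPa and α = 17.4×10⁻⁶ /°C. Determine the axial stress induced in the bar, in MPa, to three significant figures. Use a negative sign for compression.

-158 MPa

Free thermal expansion αLΔT = 17.4e-6 · 5530 · 46.4 = 4.465 mm.
The walls impose strain ε = −(4.465)/5530 = -8.0736e-04; σ = Eε = 196000 · -8.0736e-04 = -158.2 MPa.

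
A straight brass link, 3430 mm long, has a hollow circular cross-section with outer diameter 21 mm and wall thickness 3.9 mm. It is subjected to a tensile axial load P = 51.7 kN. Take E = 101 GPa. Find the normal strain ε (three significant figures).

0.00244

A = 209.5 mm².
σ = N/A = 246.8 MPa; ε = σ/E = 246.8/101000 = 2.443e-03.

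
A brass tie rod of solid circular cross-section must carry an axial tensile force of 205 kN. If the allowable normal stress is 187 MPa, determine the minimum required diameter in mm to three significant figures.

Required area A ≥ P/σ_allow = 205000/187 = 1096 mm².
For a solid circular section, d ≥ √(4A/π) = 37.36 mm.

37.4 mm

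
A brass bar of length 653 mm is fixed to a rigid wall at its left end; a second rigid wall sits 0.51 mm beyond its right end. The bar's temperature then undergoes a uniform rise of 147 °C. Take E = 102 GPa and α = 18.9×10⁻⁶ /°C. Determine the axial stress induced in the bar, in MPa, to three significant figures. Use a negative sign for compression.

-204 MPa

Free thermal expansion αLΔT = 18.9e-6 · 653 · 147 = 1.814 mm.
The walls engage after the gap closes; constrained expansion = 1.814 − 0.51 = 1.304 mm.
The walls impose strain ε = −(1.304)/653 = -1.9973e-03; σ = Eε = 102000 · -1.9973e-03 = -203.7 MPa.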